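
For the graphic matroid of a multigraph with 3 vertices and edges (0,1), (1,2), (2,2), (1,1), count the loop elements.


In a graphic matroid, a loop is a self-loop edge (u,u) with rank 0.
Examining all 4 edges for self-loops...
Self-loops found: (2,2), (1,1)
Number of loops = 2.

2


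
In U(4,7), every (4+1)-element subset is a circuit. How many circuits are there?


In U(4,7), circuits are the (5)-element subsets.
Any set of 5 elements is dependent, and removing any one element gives
an independent set of size 4, so it is a minimal dependent set.
Number of circuits = (7 choose 5) = 21.

21


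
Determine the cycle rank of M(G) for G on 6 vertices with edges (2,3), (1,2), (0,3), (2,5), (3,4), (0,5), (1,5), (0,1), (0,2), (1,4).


Cycle rank (nullity) = |E| - r(M) = |E| - (|V| - c).
|E| = 10, |V| = 6, c = 1.
Nullity = 10 - (6 - 1) = 10 - 5 = 5.

5


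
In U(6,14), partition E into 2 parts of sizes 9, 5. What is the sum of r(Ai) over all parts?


r(Ai) = min(|Ai|, 6) for each part.
Sum = min(9,6) + min(5,6)
    = 6 + 5
    = 11.

11


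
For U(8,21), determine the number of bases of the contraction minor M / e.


Contracting e from U(8,21) gives U(7,20).
Bases of U(7,20) = (20 choose 7) = 77520.

77520


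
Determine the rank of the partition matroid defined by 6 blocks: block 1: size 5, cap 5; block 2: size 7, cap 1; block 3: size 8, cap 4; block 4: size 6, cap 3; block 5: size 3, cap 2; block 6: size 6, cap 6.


Rank of a partition matroid = sum of min(|Si|, ci) for each block.
= min(5,5) + min(7,1) + min(8,4) + min(6,3) + min(3,2) + min(6,6)
= 5 + 1 + 4 + 3 + 2 + 6
= 21.

21


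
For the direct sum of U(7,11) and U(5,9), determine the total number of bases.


Bases of a direct sum M1 + M2: |B| = |B(M1)| * |B(M2)|.
|B(U(7,11))| = C(11,7) = 330.
|B(U(5,9))| = C(9,5) = 126.
Total bases = 330 * 126 = 41580.

41580


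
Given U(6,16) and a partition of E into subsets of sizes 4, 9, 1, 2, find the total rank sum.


r(Ai) = min(|Ai|, 6) for each part.
Sum = min(4,6) + min(9,6) + min(1,6) + min(2,6)
    = 4 + 6 + 1 + 2
    = 13.

13


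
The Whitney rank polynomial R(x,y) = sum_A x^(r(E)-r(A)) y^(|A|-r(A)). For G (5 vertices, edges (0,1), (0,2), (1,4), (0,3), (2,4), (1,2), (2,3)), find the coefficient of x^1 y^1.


R(x,y) = sum over A in 2^E of x^(r(E)-r(A)) * y^(|A|-r(A)).
G has 5 vertices, 7 edges. r(E) = 4.
Enumerate all 2^7 = 128 subsets.
Count subsets with r(E)-r(A)=1 and |A|-r(A)=1: 14.

14


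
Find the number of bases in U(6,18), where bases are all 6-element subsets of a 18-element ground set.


Bases of U(6,18) are all 6-element subsets of the 18-element ground set.
Number of bases = C(18,6).
(18 choose 6) = 18564.

18564


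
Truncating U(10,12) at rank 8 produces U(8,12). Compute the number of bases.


Truncating U(10,12) to rank 8 gives U(8,12).
Bases of U(8,12) are all 8-element subsets of 12 elements.
Number of bases = C(12,8) = 12! / (8! * 4!) = 495.

495


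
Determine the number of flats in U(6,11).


Flats of U(6,11): every subset of size < 6 is a flat, plus E itself.
Count = (11 choose 0) + (11 choose 1) + (11 choose 2) + (11 choose 3) + (11 choose 4) + (11 choose 5) + 1
     = 1 + 11 + 55 + 165 + 330 + 462 + 1
     = 1025.

1025


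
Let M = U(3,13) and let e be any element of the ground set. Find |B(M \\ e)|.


Deleting e from U(3,13) gives U(3,12) since n > r.
Bases of U(3,12) = C(12,3) = (12 * 11 * 10) / (1 * 2 * 3) = 220.

220


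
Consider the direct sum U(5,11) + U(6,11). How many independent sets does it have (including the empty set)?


For a direct sum, |I(M1+M2)| = |I(M1)| * |I(M2)|.
|I(U(5,11))| = sum C(11,k) for k=0..5 = 1024.
|I(U(6,11))| = sum C(11,k) for k=0..6 = 1486.
Total = 1024 * 1486 = 1521664.

1521664


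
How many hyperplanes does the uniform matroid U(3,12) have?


Hyperplanes of U(3,12) are flats of rank 2.
In a uniform matroid, these are exactly the (2)-element subsets.
Count = C(12,2) = 12! / (2! * 10!) = 66.

66


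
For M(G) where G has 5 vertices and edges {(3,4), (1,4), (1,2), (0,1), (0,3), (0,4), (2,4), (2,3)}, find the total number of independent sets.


An independent set in a graphic matroid is an acyclic edge subset.
G has 5 vertices and 8 edges.
Enumerate all 2^8 = 256 subsets, checking for acyclicity.
Total independent sets = 134.

134


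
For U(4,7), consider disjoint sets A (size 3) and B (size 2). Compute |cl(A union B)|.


|A union B| = 3 + 2 = 5 (disjoint).
In U(4,7), cl(S) = S if |S| < 4, else cl(S) = E.
Since 5 >= 4, cl(A union B) = E.
|cl(A union B)| = 7.

7


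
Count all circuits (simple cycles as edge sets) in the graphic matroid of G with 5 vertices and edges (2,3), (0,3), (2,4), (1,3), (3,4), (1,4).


A circuit in a graphic matroid = edge set of a simple cycle.
G has 5 vertices and 6 edges.
Enumerating all minimal edge subsets forming cycles...
Total circuits found: 3.

3


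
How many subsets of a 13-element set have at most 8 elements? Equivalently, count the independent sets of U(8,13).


Independent sets of U(8,13) are all subsets of size <= 8.
Count = C(13,0) + C(13,1) + C(13,2) + C(13,3) + C(13,4) + C(13,5) + C(13,6) + C(13,7) + C(13,8)
     = 1 + 13 + 78 + 286 + 715 + 1287 + 1716 + 1716 + 1287
     = 7099.

7099


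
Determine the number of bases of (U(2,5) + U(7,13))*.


(M1+M2)* = M1* + M2*.
M1* = U(3,5), bases: C(5,3) = 10.
M2* = U(6,13), bases: C(13,6) = 1716.
|B(M*)| = 10 * 1716 = 17160.

17160


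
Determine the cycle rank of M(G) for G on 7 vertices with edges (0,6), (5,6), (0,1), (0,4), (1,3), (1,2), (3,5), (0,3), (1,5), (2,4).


Cycle rank (nullity) = |E| - r(M) = |E| - (|V| - c).
|E| = 10, |V| = 7, c = 1.
Nullity = 10 - (7 - 1) = 10 - 6 = 4.

4


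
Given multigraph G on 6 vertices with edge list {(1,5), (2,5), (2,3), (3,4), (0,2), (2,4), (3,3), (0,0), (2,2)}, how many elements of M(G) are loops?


In a graphic matroid, a loop is a self-loop edge (u,u) with rank 0.
Examining all 9 edges for self-loops...
Self-loops found: (3,3), (0,0), (2,2)
Number of loops = 3.

3


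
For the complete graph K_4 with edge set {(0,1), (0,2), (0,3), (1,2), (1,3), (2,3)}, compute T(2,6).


T(K_4; x,y) = x^3 + 3x^2 + 4xy + 2x + y^3 + 3y^2 + 2y.
Substituting x=2, y=6:
= 8 + 12 + 48 + 4 + 216 + 108 + 12
= 408.

408


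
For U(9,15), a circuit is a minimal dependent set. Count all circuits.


In U(9,15), circuits are the (10)-element subsets.
Any set of 10 elements is dependent, and removing any one element gives
an independent set of size 9, so it is a minimal dependent set.
Number of circuits = C(15,10) = 3003.

3003


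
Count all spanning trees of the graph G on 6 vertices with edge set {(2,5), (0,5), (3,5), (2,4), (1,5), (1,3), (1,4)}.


By Kirchhoff's matrix tree theorem, the number of spanning trees equals
the determinant of any cofactor of the Laplacian matrix L.
G has 6 vertices and 7 edges.
Computing the (5 x 5) cofactor determinant gives 11.

11


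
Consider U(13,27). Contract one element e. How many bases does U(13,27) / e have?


Contracting e from U(13,27) gives U(12,26).
Bases of U(12,26) = C(26,12) = 26! / (12! * 14!) = 9657700.

9657700


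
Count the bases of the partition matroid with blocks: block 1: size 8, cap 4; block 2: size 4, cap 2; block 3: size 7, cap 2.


A basis picks exactly ci elements from block i.
Number of bases = product of C(|Si|, ci).
= C(8,4) * C(4,2) * C(7,2)
= 70 * 6 * 21
= 8820.

8820


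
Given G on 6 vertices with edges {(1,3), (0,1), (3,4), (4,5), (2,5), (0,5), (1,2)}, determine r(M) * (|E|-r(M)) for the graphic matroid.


r(M) = |V| - c = 6 - 1 = 5.
nullity = |E| - r(M) = 7 - 5 = 2.
Product = 5 * 2 = 10.

10


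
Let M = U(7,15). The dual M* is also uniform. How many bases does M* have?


The dual of U(r,n) is U(n-r, n) = U(8,15).
Bases of U(8,15) are all (8)-element subsets.
|B(M*)| = C(15,8) = 6435.

6435


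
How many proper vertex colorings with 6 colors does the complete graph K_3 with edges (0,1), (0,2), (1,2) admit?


P(K_3, k) = k(k-1)(k-2)...(k-2).
P(6) = (6) * (5) * (4) = 120.

120


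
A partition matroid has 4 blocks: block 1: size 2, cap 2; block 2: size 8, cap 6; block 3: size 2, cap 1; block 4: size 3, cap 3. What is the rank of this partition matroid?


Rank of a partition matroid = sum of min(|Si|, ci) for each block.
= min(2,2) + min(8,6) + min(2,1) + min(3,3)
= 2 + 6 + 1 + 3
= 12.

12


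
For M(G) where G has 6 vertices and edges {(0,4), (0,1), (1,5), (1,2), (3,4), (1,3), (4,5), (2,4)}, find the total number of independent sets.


An independent set in a graphic matroid is an acyclic edge subset.
G has 6 vertices and 8 edges.
Enumerate all 2^8 = 256 subsets, checking for acyclicity.
Total independent sets = 189.

189


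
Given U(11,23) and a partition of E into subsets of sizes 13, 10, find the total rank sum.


r(Ai) = min(|Ai|, 11) for each part.
Sum = min(13,11) + min(10,11)
    = 11 + 10
    = 21.

21


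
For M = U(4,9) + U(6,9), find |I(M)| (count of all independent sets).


For a direct sum, |I(M1+M2)| = |I(M1)| * |I(M2)|.
|I(U(4,9))| = sum C(9,k) for k=0..4 = 256.
|I(U(6,9))| = sum C(9,k) for k=0..6 = 466.
Total = 256 * 466 = 119296.

119296


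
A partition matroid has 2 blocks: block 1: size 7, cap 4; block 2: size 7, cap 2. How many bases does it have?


A basis picks exactly ci elements from block i.
Number of bases = product of C(|Si|, ci).
= C(7,4) * C(7,2)
= 35 * 21
= 735.

735


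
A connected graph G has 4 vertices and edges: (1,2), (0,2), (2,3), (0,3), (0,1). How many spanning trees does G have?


By Kirchhoff's matrix tree theorem, the number of spanning trees equals
the determinant of any cofactor of the Laplacian matrix L.
G has 4 vertices and 5 edges.
Computing the (3 x 3) cofactor determinant gives 8.

8


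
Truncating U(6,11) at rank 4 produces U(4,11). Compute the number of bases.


Truncating U(6,11) to rank 4 gives U(4,11).
Bases of U(4,11) are all 4-element subsets of 11 elements.
Number of bases = C(11,4) = 11! / (4! * 7!) = 330.

330


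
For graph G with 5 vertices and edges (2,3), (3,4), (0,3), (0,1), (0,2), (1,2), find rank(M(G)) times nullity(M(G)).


r(M) = |V| - c = 5 - 1 = 4.
nullity = |E| - r(M) = 6 - 4 = 2.
Product = 4 * 2 = 8.

8


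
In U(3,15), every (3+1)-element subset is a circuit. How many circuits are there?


In U(3,15), circuits are the (4)-element subsets.
Any set of 4 elements is dependent, and removing any one element gives
an independent set of size 3, so it is a minimal dependent set.
Number of circuits = (15 choose 4) = 1365.

1365


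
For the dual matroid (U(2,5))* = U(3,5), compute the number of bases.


The dual of U(r,n) is U(n-r, n) = U(3,5).
Bases of U(3,5) are all (3)-element subsets.
|B(M*)| = C(5,3) = 5! / (3! * 2!) = 10.

10


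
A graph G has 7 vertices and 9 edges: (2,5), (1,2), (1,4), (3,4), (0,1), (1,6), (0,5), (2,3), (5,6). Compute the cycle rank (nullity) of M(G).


Cycle rank (nullity) = |E| - r(M) = |E| - (|V| - c).
|E| = 9, |V| = 7, c = 1.
Nullity = 9 - (7 - 1) = 9 - 6 = 3.

3


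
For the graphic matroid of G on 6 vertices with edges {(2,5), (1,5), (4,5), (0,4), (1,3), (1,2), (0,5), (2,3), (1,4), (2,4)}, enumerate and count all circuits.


A circuit in a graphic matroid = edge set of a simple cycle.
G has 6 vertices and 10 edges.
Enumerating all minimal edge subsets forming cycles...
Total circuits found: 19.

19


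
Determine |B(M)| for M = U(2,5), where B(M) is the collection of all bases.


Bases of U(2,5) are all 2-element subsets of the 5-element ground set.
Number of bases = C(5,2).
(5 choose 2) = 10.

10


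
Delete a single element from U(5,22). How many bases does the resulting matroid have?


Deleting e from U(5,22) gives U(5,21) since n > r.
Bases of U(5,21) = C(21,5) = 20349.

20349


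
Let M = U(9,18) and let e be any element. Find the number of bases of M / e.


Contracting e from U(9,18) gives U(8,17).
Bases of U(8,17) = (17 choose 8) = 24310.

24310


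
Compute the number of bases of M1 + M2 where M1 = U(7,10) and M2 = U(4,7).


Bases of a direct sum M1 + M2: |B| = |B(M1)| * |B(M2)|.
|B(U(7,10))| = C(10,7) = 120.
|B(U(4,7))| = C(7,4) = 35.
Total bases = 120 * 35 = 4200.

4200


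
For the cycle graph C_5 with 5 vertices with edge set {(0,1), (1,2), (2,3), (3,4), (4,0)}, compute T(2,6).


T(C_5; x,y) = x + x^2 + ... + x^(4) + y.
T(2,6) = 2^1 + 2^2 + 2^3 + 2^4 + 6
= 2 + 4 + 8 + 16 + 6
= 36.

36


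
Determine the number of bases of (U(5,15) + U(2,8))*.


(M1+M2)* = M1* + M2*.
M1* = U(10,15), bases: C(15,10) = 3003.
M2* = U(6,8), bases: C(8,6) = 28.
|B(M*)| = 3003 * 28 = 84084.

84084


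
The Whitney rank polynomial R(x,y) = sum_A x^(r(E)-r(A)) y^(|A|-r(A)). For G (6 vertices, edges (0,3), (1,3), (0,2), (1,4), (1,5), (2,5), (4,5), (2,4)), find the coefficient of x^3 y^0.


R(x,y) = sum over A in 2^E of x^(r(E)-r(A)) * y^(|A|-r(A)).
G has 6 vertices, 8 edges. r(E) = 5.
Enumerate all 2^8 = 256 subsets.
Count subsets with r(E)-r(A)=3 and |A|-r(A)=0: 28.

28


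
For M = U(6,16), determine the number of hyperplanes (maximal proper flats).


Hyperplanes of U(6,16) are flats of rank 5.
In a uniform matroid, these are exactly the (5)-element subsets.
Count = C(16,5) = 16! / (5! * 11!) = 4368.

4368


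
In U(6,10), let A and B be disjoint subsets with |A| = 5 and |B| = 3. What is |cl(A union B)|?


|A union B| = 5 + 3 = 8 (disjoint).
In U(6,10), cl(S) = S if |S| < 6, else cl(S) = E.
Since 8 >= 6, cl(A union B) = E.
|cl(A union B)| = 10.

10


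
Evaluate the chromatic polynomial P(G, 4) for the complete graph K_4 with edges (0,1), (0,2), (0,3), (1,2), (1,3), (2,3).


P(K_4, k) = k(k-1)(k-2)...(k-3).
P(4) = (4) * (3) * (2) * (1) = 24.

24


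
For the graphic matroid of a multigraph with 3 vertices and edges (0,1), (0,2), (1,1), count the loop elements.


In a graphic matroid, a loop is a self-loop edge (u,u) with rank 0.
Examining all 3 edges for self-loops...
Self-loops found: (1,1)
Number of loops = 1.

1


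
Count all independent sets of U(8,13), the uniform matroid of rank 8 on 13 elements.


Independent sets of U(8,13) are all subsets of size <= 8.
Count = C(13,0) + C(13,1) + C(13,2) + C(13,3) + C(13,4) + C(13,5) + C(13,6) + C(13,7) + C(13,8)
     = 1 + 13 + 78 + 286 + 715 + 1287 + 1716 + 1716 + 1287
     = 7099.

7099


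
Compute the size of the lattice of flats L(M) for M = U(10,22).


Flats of U(10,22): every subset of size < 10 is a flat, plus E itself.
Count = (22 choose 0) + (22 choose 1) + (22 choose 2) + (22 choose 3) + (22 choose 4) + (22 choose 5) + (22 choose 6) + (22 choose 7) + (22 choose 8) + (22 choose 9) + 1
     = 1 + 22 + 231 + 1540 + 7315 + 26334 + 74613 + 170544 + 319770 + 497420 + 1
     = 1097791.

1097791


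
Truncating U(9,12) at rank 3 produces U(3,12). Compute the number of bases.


Truncating U(9,12) to rank 3 gives U(3,12).
Bases of U(3,12) are all 3-element subsets of 12 elements.
Number of bases = (12 choose 3) = 220.

220


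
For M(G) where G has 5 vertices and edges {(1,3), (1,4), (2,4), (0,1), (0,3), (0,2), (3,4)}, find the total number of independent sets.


An independent set in a graphic matroid is an acyclic edge subset.
G has 5 vertices and 7 edges.
Enumerate all 2^7 = 128 subsets, checking for acyclicity.
Total independent sets = 86.

86


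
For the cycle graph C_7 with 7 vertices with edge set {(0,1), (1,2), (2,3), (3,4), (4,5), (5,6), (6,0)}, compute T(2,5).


T(C_7; x,y) = x + x^2 + ... + x^(6) + y.
T(2,5) = 2^1 + 2^2 + 2^3 + 2^4 + 2^5 + 2^6 + 5
= 2 + 4 + 8 + 16 + 32 + 64 + 5
= 131.

131


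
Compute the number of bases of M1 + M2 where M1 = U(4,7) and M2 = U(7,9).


Bases of a direct sum M1 + M2: |B| = |B(M1)| * |B(M2)|.
|B(U(4,7))| = C(7,4) = 35.
|B(U(7,9))| = C(9,7) = 36.
Total bases = 35 * 36 = 1260.

1260


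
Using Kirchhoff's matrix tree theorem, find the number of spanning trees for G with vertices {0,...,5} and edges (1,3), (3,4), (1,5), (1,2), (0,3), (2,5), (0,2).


By Kirchhoff's matrix tree theorem, the number of spanning trees equals
the determinant of any cofactor of the Laplacian matrix L.
G has 6 vertices and 7 edges.
Computing the (5 x 5) cofactor determinant gives 11.

11


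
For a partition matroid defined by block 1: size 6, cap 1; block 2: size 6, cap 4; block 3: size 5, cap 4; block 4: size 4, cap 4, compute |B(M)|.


A basis picks exactly ci elements from block i.
Number of bases = product of C(|Si|, ci).
= C(6,1) * C(6,4) * C(5,4) * C(4,4)
= 6 * 15 * 5 * 1
= 450.

450


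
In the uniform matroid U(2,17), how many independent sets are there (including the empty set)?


Independent sets of U(2,17) are all subsets of size <= 2.
Count = (17 choose 0) + (17 choose 1) + (17 choose 2)
     = 1 + 17 + 136
     = 154.

154


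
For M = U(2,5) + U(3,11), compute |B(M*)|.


(M1+M2)* = M1* + M2*.
M1* = U(3,5), bases: C(5,3) = 10.
M2* = U(8,11), bases: C(11,8) = 165.
|B(M*)| = 10 * 165 = 1650.

1650


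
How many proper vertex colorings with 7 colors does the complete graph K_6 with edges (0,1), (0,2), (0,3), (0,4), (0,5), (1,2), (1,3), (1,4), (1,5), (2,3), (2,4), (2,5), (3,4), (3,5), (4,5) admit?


P(K_6, k) = k(k-1)(k-2)...(k-5).
P(7) = (7) * (6) * (5) * (4) * (3) * (2) = 5040.

5040


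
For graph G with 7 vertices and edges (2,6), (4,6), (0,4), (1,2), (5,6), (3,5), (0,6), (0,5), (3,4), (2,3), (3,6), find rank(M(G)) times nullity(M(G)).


r(M) = |V| - c = 7 - 1 = 6.
nullity = |E| - r(M) = 11 - 6 = 5.
Product = 6 * 5 = 30.

30


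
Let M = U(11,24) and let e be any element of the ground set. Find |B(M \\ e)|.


Deleting e from U(11,24) gives U(11,23) since n > r.
Bases of U(11,23) = C(23,11) = 1352078.

1352078


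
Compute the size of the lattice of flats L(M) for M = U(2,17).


Flats of U(2,17): every subset of size < 2 is a flat, plus E itself.
Count = (17 choose 0) + (17 choose 1) + 1
     = 1 + 17 + 1
     = 19.

19


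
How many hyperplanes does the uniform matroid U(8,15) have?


Hyperplanes of U(8,15) are flats of rank 7.
In a uniform matroid, these are exactly the (7)-element subsets.
Count = C(15,7) = 6435.

6435


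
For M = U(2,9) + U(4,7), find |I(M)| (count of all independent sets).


For a direct sum, |I(M1+M2)| = |I(M1)| * |I(M2)|.
|I(U(2,9))| = sum C(9,k) for k=0..2 = 46.
|I(U(4,7))| = sum C(7,k) for k=0..4 = 99.
Total = 46 * 99 = 4554.

4554


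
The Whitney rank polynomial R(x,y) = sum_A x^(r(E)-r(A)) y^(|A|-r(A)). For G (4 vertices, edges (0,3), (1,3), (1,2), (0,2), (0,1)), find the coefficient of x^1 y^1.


R(x,y) = sum over A in 2^E of x^(r(E)-r(A)) * y^(|A|-r(A)).
G has 4 vertices, 5 edges. r(E) = 3.
Enumerate all 2^5 = 32 subsets.
Count subsets with r(E)-r(A)=1 and |A|-r(A)=1: 2.

2


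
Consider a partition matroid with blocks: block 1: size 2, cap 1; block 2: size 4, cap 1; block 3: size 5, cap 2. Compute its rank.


Rank of a partition matroid = sum of min(|Si|, ci) for each block.
= min(2,1) + min(4,1) + min(5,2)
= 1 + 1 + 2
= 4.

4


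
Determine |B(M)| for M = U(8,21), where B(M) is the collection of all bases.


Bases of U(8,21) are all 8-element subsets of the 21-element ground set.
Number of bases = C(21,8).
C(21,8) = 21! / (8! * 13!) = 203490.

203490


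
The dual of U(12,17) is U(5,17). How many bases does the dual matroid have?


The dual of U(r,n) is U(n-r, n) = U(5,17).
Bases of U(5,17) are all (5)-element subsets.
|B(M*)| = (17 choose 5) = 6188.

6188


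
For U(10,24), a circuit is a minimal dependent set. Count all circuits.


In U(10,24), circuits are the (11)-element subsets.
Any set of 11 elements is dependent, and removing any one element gives
an independent set of size 10, so it is a minimal dependent set.
Number of circuits = C(24,11) = 2496144.

2496144


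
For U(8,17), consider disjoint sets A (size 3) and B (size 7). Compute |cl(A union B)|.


|A union B| = 3 + 7 = 10 (disjoint).
In U(8,17), cl(S) = S if |S| < 8, else cl(S) = E.
Since 10 >= 8, cl(A union B) = E.
|cl(A union B)| = 17.

17


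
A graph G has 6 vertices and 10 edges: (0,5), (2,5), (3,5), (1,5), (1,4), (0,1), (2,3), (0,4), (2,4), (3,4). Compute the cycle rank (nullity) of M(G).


Cycle rank (nullity) = |E| - r(M) = |E| - (|V| - c).
|E| = 10, |V| = 6, c = 1.
Nullity = 10 - (6 - 1) = 10 - 5 = 5.

5


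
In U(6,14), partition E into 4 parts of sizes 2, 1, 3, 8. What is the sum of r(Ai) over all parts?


r(Ai) = min(|Ai|, 6) for each part.
Sum = min(2,6) + min(1,6) + min(3,6) + min(8,6)
    = 2 + 1 + 3 + 6
    = 12.

12


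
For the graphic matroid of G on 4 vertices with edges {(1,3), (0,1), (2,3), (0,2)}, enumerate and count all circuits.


A circuit in a graphic matroid = edge set of a simple cycle.
G has 4 vertices and 4 edges.
Enumerating all minimal edge subsets forming cycles...
Total circuits found: 1.

1


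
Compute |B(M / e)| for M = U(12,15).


Contracting e from U(12,15) gives U(11,14).
Bases of U(11,14) = C(14,11) = 14! / (11! * 3!) = 364.

364


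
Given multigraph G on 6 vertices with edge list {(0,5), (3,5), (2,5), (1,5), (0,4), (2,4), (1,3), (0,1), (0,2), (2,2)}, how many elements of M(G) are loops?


In a graphic matroid, a loop is a self-loop edge (u,u) with rank 0.
Examining all 10 edges for self-loops...
Self-loops found: (2,2)
Number of loops = 1.

1


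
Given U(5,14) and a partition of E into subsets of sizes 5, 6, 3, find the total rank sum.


r(Ai) = min(|Ai|, 5) for each part.
Sum = min(5,5) + min(6,5) + min(3,5)
    = 5 + 5 + 3
    = 13.

13


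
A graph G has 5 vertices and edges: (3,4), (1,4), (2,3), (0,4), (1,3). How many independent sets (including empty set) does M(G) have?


An independent set in a graphic matroid is an acyclic edge subset.
G has 5 vertices and 5 edges.
Enumerate all 2^5 = 32 subsets, checking for acyclicity.
Total independent sets = 28.

28


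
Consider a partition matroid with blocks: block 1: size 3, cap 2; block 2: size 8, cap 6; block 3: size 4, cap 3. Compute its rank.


Rank of a partition matroid = sum of min(|Si|, ci) for each block.
= min(3,2) + min(8,6) + min(4,3)
= 2 + 6 + 3
= 11.

11


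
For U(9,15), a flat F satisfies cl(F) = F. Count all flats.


Flats of U(9,15): every subset of size < 9 is a flat, plus E itself.
Count = C(15,0) + C(15,1) + C(15,2) + C(15,3) + C(15,4) + C(15,5) + C(15,6) + C(15,7) + C(15,8) + 1
     = 1 + 15 + 105 + 455 + 1365 + 3003 + 5005 + 6435 + 6435 + 1
     = 22820.

22820


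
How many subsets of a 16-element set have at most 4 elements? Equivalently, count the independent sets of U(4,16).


Independent sets of U(4,16) are all subsets of size <= 4.
Count = (16 choose 0) + (16 choose 1) + (16 choose 2) + (16 choose 3) + (16 choose 4)
     = 1 + 16 + 120 + 560 + 1820
     = 2517.

2517


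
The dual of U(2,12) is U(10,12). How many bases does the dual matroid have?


The dual of U(r,n) is U(n-r, n) = U(10,12).
Bases of U(10,12) are all (10)-element subsets.
|B(M*)| = C(12,10) = 66.

66


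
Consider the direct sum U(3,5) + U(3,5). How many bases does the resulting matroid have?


Bases of a direct sum M1 + M2: |B| = |B(M1)| * |B(M2)|.
|B(U(3,5))| = C(5,3) = 10.
|B(U(3,5))| = C(5,3) = 10.
Total bases = 10 * 10 = 100.

100


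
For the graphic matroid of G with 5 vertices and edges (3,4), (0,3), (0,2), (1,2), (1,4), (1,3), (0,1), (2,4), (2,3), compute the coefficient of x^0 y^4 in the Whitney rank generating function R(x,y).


R(x,y) = sum over A in 2^E of x^(r(E)-r(A)) * y^(|A|-r(A)).
G has 5 vertices, 9 edges. r(E) = 4.
Enumerate all 2^9 = 512 subsets.
Count subsets with r(E)-r(A)=0 and |A|-r(A)=4: 9.

9


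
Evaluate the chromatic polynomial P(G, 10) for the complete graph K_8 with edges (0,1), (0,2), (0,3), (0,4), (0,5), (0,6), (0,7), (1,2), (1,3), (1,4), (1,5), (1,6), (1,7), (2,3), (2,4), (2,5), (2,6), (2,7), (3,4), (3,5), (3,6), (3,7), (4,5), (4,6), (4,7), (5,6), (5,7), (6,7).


P(K_8, k) = k(k-1)(k-2)...(k-7).
P(10) = (10) * (9) * (8) * (7) * (6) * (5) * (4) * (3) = 1814400.

1814400


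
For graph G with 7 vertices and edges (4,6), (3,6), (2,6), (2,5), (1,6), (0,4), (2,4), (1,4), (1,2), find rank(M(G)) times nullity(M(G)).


r(M) = |V| - c = 7 - 1 = 6.
nullity = |E| - r(M) = 9 - 6 = 3.
Product = 6 * 3 = 18.

18


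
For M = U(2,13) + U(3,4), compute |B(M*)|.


(M1+M2)* = M1* + M2*.
M1* = U(11,13), bases: C(13,11) = 78.
M2* = U(1,4), bases: C(4,1) = 4.
|B(M*)| = 78 * 4 = 312.

312


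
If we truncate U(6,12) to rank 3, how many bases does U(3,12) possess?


Truncating U(6,12) to rank 3 gives U(3,12).
Bases of U(3,12) are all 3-element subsets of 12 elements.
Number of bases = C(12,3) = (12 * 11 * 10) / (1 * 2 * 3) = 220.

220


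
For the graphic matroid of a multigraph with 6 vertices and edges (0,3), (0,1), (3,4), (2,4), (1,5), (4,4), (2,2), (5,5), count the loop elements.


In a graphic matroid, a loop is a self-loop edge (u,u) with rank 0.
Examining all 8 edges for self-loops...
Self-loops found: (4,4), (2,2), (5,5)
Number of loops = 3.

3


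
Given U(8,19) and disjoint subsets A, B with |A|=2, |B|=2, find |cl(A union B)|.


|A union B| = 2 + 2 = 4 (disjoint).
In U(8,19), cl(S) = S if |S| < 8, else cl(S) = E.
Since 4 < 8, cl(A union B) = A union B.
|cl(A union B)| = 4.

4


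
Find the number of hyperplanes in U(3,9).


Hyperplanes of U(3,9) are flats of rank 2.
In a uniform matroid, these are exactly the (2)-element subsets.
Count = (9 choose 2) = 36.

36


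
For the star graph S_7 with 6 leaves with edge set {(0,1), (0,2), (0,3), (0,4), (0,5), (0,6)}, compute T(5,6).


A star on 7 vertices is a tree with 6 edges.
T(x,y) = x^(6) for any tree.
T(5,6) = 5^6 = 15625.

15625


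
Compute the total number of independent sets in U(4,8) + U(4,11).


For a direct sum, |I(M1+M2)| = |I(M1)| * |I(M2)|.
|I(U(4,8))| = sum C(8,k) for k=0..4 = 163.
|I(U(4,11))| = sum C(11,k) for k=0..4 = 562.
Total = 163 * 562 = 91606.

91606


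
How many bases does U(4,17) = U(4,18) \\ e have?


Deleting e from U(4,18) gives U(4,17) since n > r.
Bases of U(4,17) = C(17,4) = (17 * 16 * 15 * 14) / (1 * 2 * 3 * 4) = 2380.

2380


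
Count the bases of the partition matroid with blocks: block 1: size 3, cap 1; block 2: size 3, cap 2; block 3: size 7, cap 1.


A basis picks exactly ci elements from block i.
Number of bases = product of C(|Si|, ci).
= C(3,1) * C(3,2) * C(7,1)
= 3 * 3 * 7
= 63.

63


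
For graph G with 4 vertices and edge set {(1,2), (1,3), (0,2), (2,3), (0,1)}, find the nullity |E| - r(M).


Cycle rank (nullity) = |E| - r(M) = |E| - (|V| - c).
|E| = 5, |V| = 4, c = 1.
Nullity = 5 - (4 - 1) = 5 - 3 = 2.

2


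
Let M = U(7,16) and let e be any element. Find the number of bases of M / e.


Contracting e from U(7,16) gives U(6,15).
Bases of U(6,15) = (15 choose 6) = 5005.

5005


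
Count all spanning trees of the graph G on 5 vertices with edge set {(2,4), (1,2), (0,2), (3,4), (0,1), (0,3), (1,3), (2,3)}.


By Kirchhoff's matrix tree theorem, the number of spanning trees equals
the determinant of any cofactor of the Laplacian matrix L.
G has 5 vertices and 8 edges.
Computing the (4 x 4) cofactor determinant gives 40.

40


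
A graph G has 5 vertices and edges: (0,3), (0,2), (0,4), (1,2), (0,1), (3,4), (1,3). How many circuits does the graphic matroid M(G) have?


A circuit in a graphic matroid = edge set of a simple cycle.
G has 5 vertices and 7 edges.
Enumerating all minimal edge subsets forming cycles...
Total circuits found: 6.

6


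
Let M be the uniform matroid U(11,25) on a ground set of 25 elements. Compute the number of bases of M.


Bases of U(11,25) are all 11-element subsets of the 25-element ground set.
Number of bases = C(25,11).
(25 choose 11) = 4457400.

4457400


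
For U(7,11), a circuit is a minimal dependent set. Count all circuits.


In U(7,11), circuits are the (8)-element subsets.
Any set of 8 elements is dependent, and removing any one element gives
an independent set of size 7, so it is a minimal dependent set.
Number of circuits = C(11,8) = 11! / (8! * 3!) = 165.

165


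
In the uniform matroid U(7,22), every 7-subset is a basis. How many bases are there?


Bases of U(7,22) are all 7-element subsets of the 22-element ground set.
Number of bases = C(22,7).
(22 choose 7) = 170544.

170544


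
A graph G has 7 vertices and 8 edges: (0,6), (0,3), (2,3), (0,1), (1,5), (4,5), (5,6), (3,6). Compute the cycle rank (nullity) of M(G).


Cycle rank (nullity) = |E| - r(M) = |E| - (|V| - c).
|E| = 8, |V| = 7, c = 1.
Nullity = 8 - (7 - 1) = 8 - 6 = 2.

2


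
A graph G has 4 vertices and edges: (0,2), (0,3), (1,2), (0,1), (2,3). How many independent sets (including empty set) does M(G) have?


An independent set in a graphic matroid is an acyclic edge subset.
G has 4 vertices and 5 edges.
Enumerate all 2^5 = 32 subsets, checking for acyclicity.
Total independent sets = 24.

24


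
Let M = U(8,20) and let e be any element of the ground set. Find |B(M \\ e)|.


Deleting e from U(8,20) gives U(8,19) since n > r.
Bases of U(8,19) = C(19,8) = 75582.

75582


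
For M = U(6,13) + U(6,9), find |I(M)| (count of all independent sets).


For a direct sum, |I(M1+M2)| = |I(M1)| * |I(M2)|.
|I(U(6,13))| = sum C(13,k) for k=0..6 = 4096.
|I(U(6,9))| = sum C(9,k) for k=0..6 = 466.
Total = 4096 * 466 = 1908736.

1908736


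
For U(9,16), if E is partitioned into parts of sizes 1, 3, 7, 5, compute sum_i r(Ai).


r(Ai) = min(|Ai|, 9) for each part.
Sum = min(1,9) + min(3,9) + min(7,9) + min(5,9)
    = 1 + 3 + 7 + 5
    = 16.

16


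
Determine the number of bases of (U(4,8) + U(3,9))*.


(M1+M2)* = M1* + M2*.
M1* = U(4,8), bases: C(8,4) = 70.
M2* = U(6,9), bases: C(9,6) = 84.
|B(M*)| = 70 * 84 = 5880.

5880


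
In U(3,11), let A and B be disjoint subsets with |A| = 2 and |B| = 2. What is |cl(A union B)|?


|A union B| = 2 + 2 = 4 (disjoint).
In U(3,11), cl(S) = S if |S| < 3, else cl(S) = E.
Since 4 >= 3, cl(A union B) = E.
|cl(A union B)| = 11.

11


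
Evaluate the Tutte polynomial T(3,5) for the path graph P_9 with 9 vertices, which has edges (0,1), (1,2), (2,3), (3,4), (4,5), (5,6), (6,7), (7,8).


A path on 9 vertices is a tree with 8 edges.
T(x,y) = x^(8) for any tree.
T(3,5) = 3^8 = 6561.

6561


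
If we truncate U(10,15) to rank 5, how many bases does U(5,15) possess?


Truncating U(10,15) to rank 5 gives U(5,15).
Bases of U(5,15) are all 5-element subsets of 15 elements.
Number of bases = C(15,5) = 3003.

3003


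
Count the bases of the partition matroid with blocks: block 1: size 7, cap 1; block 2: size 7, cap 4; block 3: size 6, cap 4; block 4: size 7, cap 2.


A basis picks exactly ci elements from block i.
Number of bases = product of C(|Si|, ci).
= C(7,1) * C(7,4) * C(6,4) * C(7,2)
= 7 * 35 * 15 * 21
= 77175.

77175


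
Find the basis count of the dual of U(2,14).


The dual of U(r,n) is U(n-r, n) = U(12,14).
Bases of U(12,14) are all (12)-element subsets.
|B(M*)| = (14 choose 12) = 91.

91


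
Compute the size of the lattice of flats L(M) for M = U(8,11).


Flats of U(8,11): every subset of size < 8 is a flat, plus E itself.
Count = (11 choose 0) + (11 choose 1) + (11 choose 2) + (11 choose 3) + (11 choose 4) + (11 choose 5) + (11 choose 6) + (11 choose 7) + 1
     = 1 + 11 + 55 + 165 + 330 + 462 + 462 + 330 + 1
     = 1817.

1817


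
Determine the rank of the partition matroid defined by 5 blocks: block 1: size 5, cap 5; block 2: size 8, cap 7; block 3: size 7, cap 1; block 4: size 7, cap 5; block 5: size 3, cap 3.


Rank of a partition matroid = sum of min(|Si|, ci) for each block.
= min(5,5) + min(8,7) + min(7,1) + min(7,5) + min(3,3)
= 5 + 7 + 1 + 5 + 3
= 21.

21


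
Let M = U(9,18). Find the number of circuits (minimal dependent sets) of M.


In U(9,18), circuits are the (10)-element subsets.
Any set of 10 elements is dependent, and removing any one element gives
an independent set of size 9, so it is a minimal dependent set.
Number of circuits = C(18,10) = 43758.

43758


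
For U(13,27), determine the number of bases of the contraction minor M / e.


Contracting e from U(13,27) gives U(12,26).
Bases of U(12,26) = C(26,12) = 26! / (12! * 14!) = 9657700.

9657700


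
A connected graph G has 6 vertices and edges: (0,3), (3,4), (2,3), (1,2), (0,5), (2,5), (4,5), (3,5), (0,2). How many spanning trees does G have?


By Kirchhoff's matrix tree theorem, the number of spanning trees equals
the determinant of any cofactor of the Laplacian matrix L.
G has 6 vertices and 9 edges.
Computing the (5 x 5) cofactor determinant gives 40.

40


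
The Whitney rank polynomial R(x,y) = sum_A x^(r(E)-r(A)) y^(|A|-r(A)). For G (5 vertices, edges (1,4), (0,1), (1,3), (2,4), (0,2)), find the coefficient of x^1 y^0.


R(x,y) = sum over A in 2^E of x^(r(E)-r(A)) * y^(|A|-r(A)).
G has 5 vertices, 5 edges. r(E) = 4.
Enumerate all 2^5 = 32 subsets.
Count subsets with r(E)-r(A)=1 and |A|-r(A)=0: 10.

10


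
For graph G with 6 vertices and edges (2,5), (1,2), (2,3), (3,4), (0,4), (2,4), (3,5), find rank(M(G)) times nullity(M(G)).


r(M) = |V| - c = 6 - 1 = 5.
nullity = |E| - r(M) = 7 - 5 = 2.
Product = 5 * 2 = 10.

10


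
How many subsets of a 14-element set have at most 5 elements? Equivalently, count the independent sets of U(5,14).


Independent sets of U(5,14) are all subsets of size <= 5.
Count = C(14,0) + C(14,1) + C(14,2) + C(14,3) + C(14,4) + C(14,5)
     = 1 + 14 + 91 + 364 + 1001 + 2002
     = 3473.

3473


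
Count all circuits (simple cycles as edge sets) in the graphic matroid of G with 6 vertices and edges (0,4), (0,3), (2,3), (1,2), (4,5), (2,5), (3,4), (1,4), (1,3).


A circuit in a graphic matroid = edge set of a simple cycle.
G has 6 vertices and 9 edges.
Enumerating all minimal edge subsets forming cycles...
Total circuits found: 12.

12


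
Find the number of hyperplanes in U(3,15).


Hyperplanes of U(3,15) are flats of rank 2.
In a uniform matroid, these are exactly the (2)-element subsets.
Count = C(15,2) = (15 * 14) / (1 * 2) = 105.

105


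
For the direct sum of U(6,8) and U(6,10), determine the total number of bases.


Bases of a direct sum M1 + M2: |B| = |B(M1)| * |B(M2)|.
|B(U(6,8))| = C(8,6) = 28.
|B(U(6,10))| = C(10,6) = 210.
Total bases = 28 * 210 = 5880.

5880


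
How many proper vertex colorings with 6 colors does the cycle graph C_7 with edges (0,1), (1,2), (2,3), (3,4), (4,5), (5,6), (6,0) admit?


P(C_7, k) = (k-1)^7 + (-1)^7*(k-1).
P(6) = (5)^7 - 5
= 78125 - 5 = 78120.

78120


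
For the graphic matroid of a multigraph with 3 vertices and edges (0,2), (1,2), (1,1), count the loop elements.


In a graphic matroid, a loop is a self-loop edge (u,u) with rank 0.
Examining all 3 edges for self-loops...
Self-loops found: (1,1)
Number of loops = 1.

1


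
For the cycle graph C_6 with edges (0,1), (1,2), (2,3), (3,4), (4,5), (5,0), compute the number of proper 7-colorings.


P(C_6, k) = (k-1)^6 + (-1)^6*(k-1).
P(7) = (6)^6 + 6
= 46656 + 6 = 46662.

46662


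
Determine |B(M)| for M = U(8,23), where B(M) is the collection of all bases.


Bases of U(8,23) are all 8-element subsets of the 23-element ground set.
Number of bases = C(23,8).
(23 choose 8) = 490314.

490314


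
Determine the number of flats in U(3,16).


Flats of U(3,16): every subset of size < 3 is a flat, plus E itself.
Count = (16 choose 0) + (16 choose 1) + (16 choose 2) + 1
     = 1 + 16 + 120 + 1
     = 138.

138


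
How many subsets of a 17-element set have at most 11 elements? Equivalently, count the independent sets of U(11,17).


Independent sets of U(11,17) are all subsets of size <= 11.
Count = C(17,0) + C(17,1) + C(17,2) + C(17,3) + C(17,4) + C(17,5) + C(17,6) + C(17,7) + C(17,8) + C(17,9) + C(17,10) + C(17,11)
     = 1 + 17 + 136 + 680 + 2380 + 6188 + 12376 + 19448 + 24310 + 24310 + 19448 + 12376
     = 121670.

121670


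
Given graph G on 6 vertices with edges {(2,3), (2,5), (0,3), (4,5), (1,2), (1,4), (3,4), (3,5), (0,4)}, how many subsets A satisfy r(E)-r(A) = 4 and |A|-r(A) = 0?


R(x,y) = sum over A in 2^E of x^(r(E)-r(A)) * y^(|A|-r(A)).
G has 6 vertices, 9 edges. r(E) = 5.
Enumerate all 2^9 = 512 subsets.
Count subsets with r(E)-r(A)=4 and |A|-r(A)=0: 9.

9


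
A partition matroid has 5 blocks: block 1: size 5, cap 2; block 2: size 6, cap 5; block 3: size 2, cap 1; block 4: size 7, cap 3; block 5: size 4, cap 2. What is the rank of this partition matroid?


Rank of a partition matroid = sum of min(|Si|, ci) for each block.
= min(5,2) + min(6,5) + min(2,1) + min(7,3) + min(4,2)
= 2 + 5 + 1 + 3 + 2
= 13.

13


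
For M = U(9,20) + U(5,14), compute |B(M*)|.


(M1+M2)* = M1* + M2*.
M1* = U(11,20), bases: C(20,11) = 167960.
M2* = U(9,14), bases: C(14,9) = 2002.
|B(M*)| = 167960 * 2002 = 336255920.

336255920


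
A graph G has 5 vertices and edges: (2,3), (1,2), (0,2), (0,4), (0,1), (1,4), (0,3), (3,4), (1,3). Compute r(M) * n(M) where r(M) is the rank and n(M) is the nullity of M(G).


r(M) = |V| - c = 5 - 1 = 4.
nullity = |E| - r(M) = 9 - 4 = 5.
Product = 4 * 5 = 20.

20


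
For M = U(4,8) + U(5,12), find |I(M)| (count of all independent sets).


For a direct sum, |I(M1+M2)| = |I(M1)| * |I(M2)|.
|I(U(4,8))| = sum C(8,k) for k=0..4 = 163.
|I(U(5,12))| = sum C(12,k) for k=0..5 = 1586.
Total = 163 * 1586 = 258518.

258518


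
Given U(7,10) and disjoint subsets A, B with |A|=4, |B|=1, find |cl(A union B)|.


|A union B| = 4 + 1 = 5 (disjoint).
In U(7,10), cl(S) = S if |S| < 7, else cl(S) = E.
Since 5 < 7, cl(A union B) = A union B.
|cl(A union B)| = 5.

5


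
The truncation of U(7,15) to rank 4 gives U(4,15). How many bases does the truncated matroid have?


Truncating U(7,15) to rank 4 gives U(4,15).
Bases of U(4,15) are all 4-element subsets of 15 elements.
Number of bases = C(15,4) = (15 * 14 * 13 * 12) / (1 * 2 * 3 * 4) = 1365.

1365


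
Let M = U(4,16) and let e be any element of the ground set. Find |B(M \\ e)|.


Deleting e from U(4,16) gives U(4,15) since n > r.
Bases of U(4,15) = (15 choose 4) = 1365.

1365


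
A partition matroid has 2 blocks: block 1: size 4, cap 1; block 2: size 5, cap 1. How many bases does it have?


A basis picks exactly ci elements from block i.
Number of bases = product of C(|Si|, ci).
= C(4,1) * C(5,1)
= 4 * 5
= 20.

20


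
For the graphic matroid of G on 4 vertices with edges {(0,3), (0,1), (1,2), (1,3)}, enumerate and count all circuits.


A circuit in a graphic matroid = edge set of a simple cycle.
G has 4 vertices and 4 edges.
Enumerating all minimal edge subsets forming cycles...
Total circuits found: 1.

1


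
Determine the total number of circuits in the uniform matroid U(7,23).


In U(7,23), circuits are the (8)-element subsets.
Any set of 8 elements is dependent, and removing any one element gives
an independent set of size 7, so it is a minimal dependent set.
Number of circuits = (23 choose 8) = 490314.

490314


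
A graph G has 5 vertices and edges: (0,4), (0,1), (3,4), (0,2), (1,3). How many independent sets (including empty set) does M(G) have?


An independent set in a graphic matroid is an acyclic edge subset.
G has 5 vertices and 5 edges.
Enumerate all 2^5 = 32 subsets, checking for acyclicity.
Total independent sets = 30.

30


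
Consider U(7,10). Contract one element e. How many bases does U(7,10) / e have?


Contracting e from U(7,10) gives U(6,9).
Bases of U(6,9) = C(9,6) = 9! / (6! * 3!) = 84.

84


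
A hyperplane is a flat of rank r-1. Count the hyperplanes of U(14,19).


Hyperplanes of U(14,19) are flats of rank 13.
In a uniform matroid, these are exactly the (13)-element subsets.
Count = C(19,13) = 19! / (13! * 6!) = 27132.

27132
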